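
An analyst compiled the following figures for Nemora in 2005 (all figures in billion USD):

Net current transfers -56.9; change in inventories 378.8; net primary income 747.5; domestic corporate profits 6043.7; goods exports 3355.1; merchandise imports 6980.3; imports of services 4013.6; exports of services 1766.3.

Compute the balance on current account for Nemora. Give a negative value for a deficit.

-5181.9

Goods balance = 3355.1 - 6980.3 = -3625.2
Services balance = 1766.3 - 4013.6 = -2247.3
Trade balance (goods + services) = -3625.2 + (-2247.3) = -5872.5
Net primary income = 747.5
Net secondary income = -56.9
Current account = -5872.5 + 747.5 + (-56.9) = -5181.9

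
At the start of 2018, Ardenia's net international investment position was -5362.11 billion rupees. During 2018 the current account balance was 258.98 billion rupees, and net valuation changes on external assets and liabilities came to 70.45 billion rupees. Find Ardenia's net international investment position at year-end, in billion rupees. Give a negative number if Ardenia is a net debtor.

Change in NIIP = current account + net valuation change = 258.98 + 70.45 = 329.43
End-of-year NIIP = -5362.11 + 329.43 = -5032.68

-5032.68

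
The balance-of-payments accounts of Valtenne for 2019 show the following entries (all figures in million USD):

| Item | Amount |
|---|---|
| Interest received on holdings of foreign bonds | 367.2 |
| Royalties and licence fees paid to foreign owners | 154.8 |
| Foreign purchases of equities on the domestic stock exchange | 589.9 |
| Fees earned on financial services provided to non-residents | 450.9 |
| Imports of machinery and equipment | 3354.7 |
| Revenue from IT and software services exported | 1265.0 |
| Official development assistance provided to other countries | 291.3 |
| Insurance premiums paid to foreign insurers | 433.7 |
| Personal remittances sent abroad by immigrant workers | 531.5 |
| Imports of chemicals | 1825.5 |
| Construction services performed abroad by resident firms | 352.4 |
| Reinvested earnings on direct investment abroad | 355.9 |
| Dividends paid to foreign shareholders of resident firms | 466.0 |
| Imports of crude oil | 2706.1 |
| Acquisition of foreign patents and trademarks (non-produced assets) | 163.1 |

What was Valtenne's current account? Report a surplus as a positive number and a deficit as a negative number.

Goods: -1825.5 - 3354.7 - 2706.1 = -7886.3
Services: 352.4 + 450.9 - 433.7 + 1265.0 - 154.8 = 1479.8
Primary income: -466.0 + 367.2 + 355.9 = 257.1
Secondary income: -531.5 - 291.3 = -822.8
Current account = (-7886.3) + 1479.8 + 257.1 + (-822.8) = -6972.2
(Excluded from the current account — financial account: foreign purchases of equities on the domestic stock exchange 589.9; capital account: acquisition of foreign patents and trademarks (non-produced assets) 163.1.)

-6972.2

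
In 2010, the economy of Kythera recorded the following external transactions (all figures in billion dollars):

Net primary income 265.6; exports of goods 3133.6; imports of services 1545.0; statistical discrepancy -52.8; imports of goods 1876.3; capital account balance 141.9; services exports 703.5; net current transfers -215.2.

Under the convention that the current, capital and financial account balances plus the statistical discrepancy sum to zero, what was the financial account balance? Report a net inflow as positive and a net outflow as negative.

-555.3

Goods balance = 3133.6 - 1876.3 = 1257.3
Services balance = 703.5 - 1545.0 = -841.5
Trade balance (goods + services) = 1257.3 + (-841.5) = 415.8
Net primary income = 265.6
Net secondary income = -215.2
Current account = 415.8 + 265.6 + (-215.2) = 466.2
Financial account = -(466.2 + 141.9 + (-52.8)) = -555.3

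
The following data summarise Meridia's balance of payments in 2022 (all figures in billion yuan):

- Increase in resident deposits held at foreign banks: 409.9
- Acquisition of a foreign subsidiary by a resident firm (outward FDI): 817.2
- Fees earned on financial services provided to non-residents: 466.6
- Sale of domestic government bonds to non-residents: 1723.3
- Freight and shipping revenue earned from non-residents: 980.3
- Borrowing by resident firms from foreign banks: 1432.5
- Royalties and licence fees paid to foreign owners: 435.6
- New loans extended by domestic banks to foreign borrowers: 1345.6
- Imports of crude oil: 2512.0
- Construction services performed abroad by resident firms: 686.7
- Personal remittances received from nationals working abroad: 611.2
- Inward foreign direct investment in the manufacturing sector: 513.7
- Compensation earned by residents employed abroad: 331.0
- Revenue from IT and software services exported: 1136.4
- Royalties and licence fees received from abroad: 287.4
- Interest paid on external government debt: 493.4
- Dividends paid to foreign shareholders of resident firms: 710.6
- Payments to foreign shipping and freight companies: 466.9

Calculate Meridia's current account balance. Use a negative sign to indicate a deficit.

-118.9

Goods: -2512.0
Services: 980.3 - 466.9 + 287.4 + 686.7 + 466.6 + 1136.4 - 435.6 = 2654.9
Primary income: -710.6 - 493.4 + 331.0 = -873.0
Secondary income: 611.2
Current account = (-2512.0) + 2654.9 + (-873.0) + 611.2 = -118.9
(Excluded from the current account — financial account: increase in resident deposits held at foreign banks 409.9, acquisition of a foreign subsidiary by a resident firm (outward FDI) 817.2, sale of domestic government bonds to non-residents 1723.3, borrowing by resident firms from foreign banks 1432.5, new loans extended by domestic banks to foreign borrowers 1345.6, inward foreign direct investment in the manufacturing sector 513.7.)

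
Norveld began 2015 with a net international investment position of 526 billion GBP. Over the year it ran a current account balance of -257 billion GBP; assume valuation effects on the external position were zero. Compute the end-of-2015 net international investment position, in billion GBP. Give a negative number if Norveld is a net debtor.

With no valuation effects, change in NIIP = current account = -257
End-of-year NIIP = 526 + (-257) = 269

269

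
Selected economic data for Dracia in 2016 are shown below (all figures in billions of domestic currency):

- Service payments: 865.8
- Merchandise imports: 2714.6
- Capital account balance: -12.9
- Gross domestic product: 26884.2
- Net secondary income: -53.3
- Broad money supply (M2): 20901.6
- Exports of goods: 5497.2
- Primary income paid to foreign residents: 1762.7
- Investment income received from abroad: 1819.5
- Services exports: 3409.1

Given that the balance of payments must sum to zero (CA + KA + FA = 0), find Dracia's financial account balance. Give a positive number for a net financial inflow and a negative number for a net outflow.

Goods balance = 5497.2 - 2714.6 = 2782.6
Services balance = 3409.1 - 865.8 = 2543.3
Trade balance (goods + services) = 2782.6 + 2543.3 = 5325.9
Net primary income = 1819.5 - 1762.7 = 56.8
Net secondary income = -53.3
Current account = 5325.9 + 56.8 + (-53.3) = 5329.4
Financial account = -(5329.4 + (-12.9)) = -5316.5

-5316.5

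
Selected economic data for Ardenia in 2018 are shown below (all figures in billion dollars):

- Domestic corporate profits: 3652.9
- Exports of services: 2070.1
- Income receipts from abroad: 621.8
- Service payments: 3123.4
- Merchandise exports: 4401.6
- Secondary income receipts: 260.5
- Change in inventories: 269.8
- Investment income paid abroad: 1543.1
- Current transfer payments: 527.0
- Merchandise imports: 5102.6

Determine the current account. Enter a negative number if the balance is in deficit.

Goods balance = 4401.6 - 5102.6 = -701.0
Services balance = 2070.1 - 3123.4 = -1053.3
Trade balance (goods + services) = -701.0 + (-1053.3) = -1754.3
Net primary income = 621.8 - 1543.1 = -921.3
Net secondary income = 260.5 - 527.0 = -266.5
Current account = -1754.3 + (-921.3) + (-266.5) = -2942.1

-2942.1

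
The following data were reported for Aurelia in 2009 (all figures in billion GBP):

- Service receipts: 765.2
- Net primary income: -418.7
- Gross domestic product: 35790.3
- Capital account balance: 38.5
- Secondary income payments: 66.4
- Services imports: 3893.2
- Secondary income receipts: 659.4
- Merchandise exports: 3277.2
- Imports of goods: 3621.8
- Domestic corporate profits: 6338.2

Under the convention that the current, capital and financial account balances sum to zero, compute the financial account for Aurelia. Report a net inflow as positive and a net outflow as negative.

Goods balance = 3277.2 - 3621.8 = -344.6
Services balance = 765.2 - 3893.2 = -3128.0
Trade balance (goods + services) = -344.6 + (-3128.0) = -3472.6
Net primary income = -418.7
Net secondary income = 659.4 - 66.4 = 593.0
Current account = -3472.6 + (-418.7) + 593.0 = -3298.3
Financial account = -(-3298.3 + 38.5) = 3259.8

3259.8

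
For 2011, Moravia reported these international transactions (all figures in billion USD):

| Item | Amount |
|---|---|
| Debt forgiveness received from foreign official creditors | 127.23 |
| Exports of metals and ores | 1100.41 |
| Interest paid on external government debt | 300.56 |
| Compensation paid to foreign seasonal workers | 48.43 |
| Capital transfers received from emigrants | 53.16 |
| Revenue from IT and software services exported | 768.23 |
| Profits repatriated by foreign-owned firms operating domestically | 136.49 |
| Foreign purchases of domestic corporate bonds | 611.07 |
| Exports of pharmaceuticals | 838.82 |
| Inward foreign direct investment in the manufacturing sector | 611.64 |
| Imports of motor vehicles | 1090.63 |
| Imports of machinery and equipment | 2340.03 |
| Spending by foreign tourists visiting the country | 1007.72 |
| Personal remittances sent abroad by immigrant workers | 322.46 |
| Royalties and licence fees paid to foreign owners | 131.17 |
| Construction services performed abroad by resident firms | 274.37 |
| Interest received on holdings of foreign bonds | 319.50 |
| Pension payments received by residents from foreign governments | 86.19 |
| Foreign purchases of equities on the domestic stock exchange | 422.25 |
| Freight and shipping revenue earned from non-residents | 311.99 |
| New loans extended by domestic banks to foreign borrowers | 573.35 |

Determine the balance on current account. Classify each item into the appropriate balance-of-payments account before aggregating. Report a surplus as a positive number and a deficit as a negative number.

337.46

Goods: -2340.03 + 1100.41 - 1090.63 + 838.82 = -1491.43
Services: 768.23 - 131.17 + 311.99 + 274.37 + 1007.72 = 2231.14
Primary income: -136.49 - 300.56 - 48.43 + 319.50 = -165.98
Secondary income: 86.19 - 322.46 = -236.27
Current account = (-1491.43) + 2231.14 + (-165.98) + (-236.27) = 337.46
(Excluded from the current account — capital account: debt forgiveness received from foreign official creditors 127.23, capital transfers received from emigrants 53.16; financial account: foreign purchases of domestic corporate bonds 611.07, inward foreign direct investment in the manufacturing sector 611.64, foreign purchases of equities on the domestic stock exchange 422.25, new loans extended by domestic banks to foreign borrowers 573.35.)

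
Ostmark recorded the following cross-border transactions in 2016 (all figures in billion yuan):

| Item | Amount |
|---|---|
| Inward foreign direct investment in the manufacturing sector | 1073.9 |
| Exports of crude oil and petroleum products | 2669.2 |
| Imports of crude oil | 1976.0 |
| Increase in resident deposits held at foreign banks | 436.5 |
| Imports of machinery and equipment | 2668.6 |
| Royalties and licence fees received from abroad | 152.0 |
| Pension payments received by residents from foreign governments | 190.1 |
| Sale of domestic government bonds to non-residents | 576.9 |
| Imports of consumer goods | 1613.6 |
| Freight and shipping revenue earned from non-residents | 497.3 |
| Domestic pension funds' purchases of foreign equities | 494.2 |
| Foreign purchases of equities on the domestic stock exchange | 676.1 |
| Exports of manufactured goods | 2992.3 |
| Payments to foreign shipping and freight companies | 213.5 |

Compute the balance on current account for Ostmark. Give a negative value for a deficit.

29.2

Goods: -1613.6 + 2669.2 - 1976.0 - 2668.6 + 2992.3 = -596.7
Services: 497.3 + 152.0 - 213.5 = 435.8
Secondary income: 190.1
Current account = (-596.7) + 435.8 + 190.1 = 29.2
(Excluded from the current account — financial account: inward foreign direct investment in the manufacturing sector 1073.9, increase in resident deposits held at foreign banks 436.5, sale of domestic government bonds to non-residents 576.9, domestic pension funds' purchases of foreign equities 494.2, foreign purchases of equities on the domestic stock exchange 676.1.)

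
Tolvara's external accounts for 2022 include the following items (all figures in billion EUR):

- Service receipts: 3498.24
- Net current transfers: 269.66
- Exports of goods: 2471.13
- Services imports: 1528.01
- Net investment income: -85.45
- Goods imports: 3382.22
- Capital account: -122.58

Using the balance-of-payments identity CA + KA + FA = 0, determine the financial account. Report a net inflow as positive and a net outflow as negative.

-1120.77

Goods balance = 2471.13 - 3382.22 = -911.09
Services balance = 3498.24 - 1528.01 = 1970.23
Trade balance (goods + services) = -911.09 + 1970.23 = 1059.14
Net primary income = -85.45
Net secondary income = 269.66
Current account = 1059.14 + (-85.45) + 269.66 = 1243.35
Financial account = -(1243.35 + (-122.58)) = -1120.77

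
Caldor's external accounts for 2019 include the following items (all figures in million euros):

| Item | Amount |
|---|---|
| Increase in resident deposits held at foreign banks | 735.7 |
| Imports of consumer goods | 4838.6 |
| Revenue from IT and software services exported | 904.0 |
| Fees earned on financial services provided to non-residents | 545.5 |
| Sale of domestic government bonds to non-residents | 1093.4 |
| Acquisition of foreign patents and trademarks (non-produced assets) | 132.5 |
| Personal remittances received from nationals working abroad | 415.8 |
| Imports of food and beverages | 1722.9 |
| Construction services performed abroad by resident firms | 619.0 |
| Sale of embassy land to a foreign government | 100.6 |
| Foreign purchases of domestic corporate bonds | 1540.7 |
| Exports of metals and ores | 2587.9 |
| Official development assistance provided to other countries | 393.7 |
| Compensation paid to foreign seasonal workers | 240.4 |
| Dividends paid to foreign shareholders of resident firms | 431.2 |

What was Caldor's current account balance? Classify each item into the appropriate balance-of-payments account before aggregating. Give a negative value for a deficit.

Goods: -1722.9 - 4838.6 + 2587.9 = -3973.6
Services: 619.0 + 545.5 + 904.0 = 2068.5
Primary income: -240.4 - 431.2 = -671.6
Secondary income: -393.7 + 415.8 = 22.1
Current account = (-3973.6) + 2068.5 + (-671.6) + 22.1 = -2554.6
(Excluded from the current account — financial account: increase in resident deposits held at foreign banks 735.7, sale of domestic government bonds to non-residents 1093.4, foreign purchases of domestic corporate bonds 1540.7; capital account: acquisition of foreign patents and trademarks (non-produced assets) 132.5, sale of embassy land to a foreign government 100.6.)

-2554.6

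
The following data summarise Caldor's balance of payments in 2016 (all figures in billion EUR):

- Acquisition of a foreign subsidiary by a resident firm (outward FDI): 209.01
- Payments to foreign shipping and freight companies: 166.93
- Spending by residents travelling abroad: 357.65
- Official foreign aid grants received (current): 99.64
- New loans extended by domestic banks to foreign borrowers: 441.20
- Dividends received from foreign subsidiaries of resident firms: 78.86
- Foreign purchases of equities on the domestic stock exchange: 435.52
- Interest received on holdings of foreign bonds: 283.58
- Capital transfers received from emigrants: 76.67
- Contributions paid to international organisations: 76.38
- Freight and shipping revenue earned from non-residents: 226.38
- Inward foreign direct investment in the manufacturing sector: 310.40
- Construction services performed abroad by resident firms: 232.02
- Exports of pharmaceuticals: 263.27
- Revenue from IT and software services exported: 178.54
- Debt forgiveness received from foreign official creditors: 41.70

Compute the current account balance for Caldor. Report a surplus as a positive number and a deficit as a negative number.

Goods: 263.27
Services: -357.65 + 226.38 - 166.93 + 178.54 + 232.02 = 112.36
Primary income: 283.58 + 78.86 = 362.44
Secondary income: 99.64 - 76.38 = 23.26
Current account = 263.27 + 112.36 + 362.44 + 23.26 = 761.33
(Excluded from the current account — financial account: acquisition of a foreign subsidiary by a resident firm (outward FDI) 209.01, new loans extended by domestic banks to foreign borrowers 441.20, foreign purchases of equities on the domestic stock exchange 435.52, inward foreign direct investment in the manufacturing sector 310.40; capital account: capital transfers received from emigrants 76.67, debt forgiveness received from foreign official creditors 41.70.)

761.33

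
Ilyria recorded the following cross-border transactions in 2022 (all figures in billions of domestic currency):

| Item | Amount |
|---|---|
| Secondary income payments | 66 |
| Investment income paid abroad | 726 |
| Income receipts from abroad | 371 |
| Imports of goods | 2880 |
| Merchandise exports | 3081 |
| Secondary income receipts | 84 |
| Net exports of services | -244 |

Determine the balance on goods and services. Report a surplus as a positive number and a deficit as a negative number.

-43

Goods balance = 3081 - 2880 = 201
Services balance = -244
Trade balance (goods + services) = 201 + (-244) = -43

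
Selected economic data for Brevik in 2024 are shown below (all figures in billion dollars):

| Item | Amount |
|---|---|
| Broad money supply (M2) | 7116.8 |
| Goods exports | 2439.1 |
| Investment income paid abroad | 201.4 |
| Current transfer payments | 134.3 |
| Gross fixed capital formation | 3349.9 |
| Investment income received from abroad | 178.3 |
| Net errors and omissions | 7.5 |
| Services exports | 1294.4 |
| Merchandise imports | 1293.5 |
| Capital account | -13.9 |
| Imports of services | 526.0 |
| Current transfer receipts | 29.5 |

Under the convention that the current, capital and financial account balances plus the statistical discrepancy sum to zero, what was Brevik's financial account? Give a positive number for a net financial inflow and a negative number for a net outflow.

Goods balance = 2439.1 - 1293.5 = 1145.6
Services balance = 1294.4 - 526.0 = 768.4
Trade balance (goods + services) = 1145.6 + 768.4 = 1914.0
Net primary income = 178.3 - 201.4 = -23.1
Net secondary income = 29.5 - 134.3 = -104.8
Current account = 1914.0 + (-23.1) + (-104.8) = 1786.1
Financial account = -(1786.1 + (-13.9) + 7.5) = -1779.7

-1779.7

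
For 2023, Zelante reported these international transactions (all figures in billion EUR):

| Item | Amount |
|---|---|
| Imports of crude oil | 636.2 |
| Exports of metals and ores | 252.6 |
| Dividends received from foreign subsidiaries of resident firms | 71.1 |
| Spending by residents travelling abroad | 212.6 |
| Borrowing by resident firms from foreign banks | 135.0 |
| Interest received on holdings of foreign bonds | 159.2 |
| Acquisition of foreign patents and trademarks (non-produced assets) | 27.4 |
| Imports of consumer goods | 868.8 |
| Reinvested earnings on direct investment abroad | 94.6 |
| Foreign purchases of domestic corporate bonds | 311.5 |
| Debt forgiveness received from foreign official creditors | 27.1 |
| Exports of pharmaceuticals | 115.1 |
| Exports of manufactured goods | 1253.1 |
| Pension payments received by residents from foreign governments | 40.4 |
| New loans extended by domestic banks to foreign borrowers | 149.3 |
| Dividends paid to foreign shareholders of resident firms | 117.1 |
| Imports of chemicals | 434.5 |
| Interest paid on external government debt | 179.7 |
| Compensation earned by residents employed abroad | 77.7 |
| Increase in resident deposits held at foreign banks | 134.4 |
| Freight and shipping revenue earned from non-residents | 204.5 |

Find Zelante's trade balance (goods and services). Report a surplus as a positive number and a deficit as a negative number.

Goods: 252.6 - 868.8 + 115.1 - 636.2 - 434.5 + 1253.1 = -318.7
Services: 204.5 - 212.6 = -8.1
Trade balance = -318.7 + (-8.1) = -326.8
(Excluded from the trade balance — primary income: dividends received from foreign subsidiaries of resident firms 71.1, interest received on holdings of foreign bonds 159.2, reinvested earnings on direct investment abroad 94.6, dividends paid to foreign shareholders of resident firms 117.1, interest paid on external government debt 179.7, compensation earned by residents employed abroad 77.7; financial account: borrowing by resident firms from foreign banks 135.0, foreign purchases of domestic corporate bonds 311.5, new loans extended by domestic banks to foreign borrowers 149.3, increase in resident deposits held at foreign banks 134.4; capital account: acquisition of foreign patents and trademarks (non-produced assets) 27.4, debt forgiveness received from foreign official creditors 27.1; secondary income: pension payments received by residents from foreign governments 40.4.)

-326.8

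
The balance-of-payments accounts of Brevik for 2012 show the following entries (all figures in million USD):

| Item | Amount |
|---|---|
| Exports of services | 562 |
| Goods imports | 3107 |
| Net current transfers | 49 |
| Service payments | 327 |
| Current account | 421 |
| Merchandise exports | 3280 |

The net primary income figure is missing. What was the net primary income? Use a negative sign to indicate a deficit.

Current account = goods balance + services balance + net primary income + net secondary income
Sum of the known components = 457
Net primary income = CA - (known components) = 421 - 457 = -36

-36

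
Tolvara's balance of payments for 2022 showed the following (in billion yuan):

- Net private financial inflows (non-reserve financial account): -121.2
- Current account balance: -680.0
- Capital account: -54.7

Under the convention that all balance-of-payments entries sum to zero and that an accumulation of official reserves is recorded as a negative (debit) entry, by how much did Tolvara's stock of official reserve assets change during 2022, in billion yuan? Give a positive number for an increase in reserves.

Official reserve transactions balance = -((-680.0) + (-54.7) + (-121.2)) = 855.9
An accumulation of reserves is recorded as a debit (negative entry), so the change in the stock of reserves is the negative of that balance.
Change in official reserves = -(855.9) = -855.9

-855.9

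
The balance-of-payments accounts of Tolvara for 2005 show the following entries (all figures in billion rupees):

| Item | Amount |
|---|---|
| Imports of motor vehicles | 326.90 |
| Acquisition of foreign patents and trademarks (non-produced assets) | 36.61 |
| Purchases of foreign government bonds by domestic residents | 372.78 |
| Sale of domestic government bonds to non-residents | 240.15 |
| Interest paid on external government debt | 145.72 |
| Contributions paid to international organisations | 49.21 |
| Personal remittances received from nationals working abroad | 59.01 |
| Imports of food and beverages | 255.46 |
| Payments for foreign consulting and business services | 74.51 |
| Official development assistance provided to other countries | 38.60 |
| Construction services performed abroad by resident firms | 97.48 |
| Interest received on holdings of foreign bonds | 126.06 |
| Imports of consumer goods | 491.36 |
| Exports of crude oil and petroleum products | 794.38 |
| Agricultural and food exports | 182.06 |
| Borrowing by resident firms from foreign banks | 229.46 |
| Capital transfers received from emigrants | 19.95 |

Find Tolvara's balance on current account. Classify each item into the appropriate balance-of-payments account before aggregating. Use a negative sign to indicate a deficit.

Goods: -255.46 - 326.90 + 182.06 + 794.38 - 491.36 = -97.28
Services: -74.51 + 97.48 = 22.97
Primary income: 126.06 - 145.72 = -19.66
Secondary income: -49.21 - 38.60 + 59.01 = -28.80
Current account = (-97.28) + 22.97 + (-19.66) + (-28.80) = -122.77
(Excluded from the current account — capital account: acquisition of foreign patents and trademarks (non-produced assets) 36.61, capital transfers received from emigrants 19.95; financial account: purchases of foreign government bonds by domestic residents 372.78, sale of domestic government bonds to non-residents 240.15, borrowing by resident firms from foreign banks 229.46.)

-122.77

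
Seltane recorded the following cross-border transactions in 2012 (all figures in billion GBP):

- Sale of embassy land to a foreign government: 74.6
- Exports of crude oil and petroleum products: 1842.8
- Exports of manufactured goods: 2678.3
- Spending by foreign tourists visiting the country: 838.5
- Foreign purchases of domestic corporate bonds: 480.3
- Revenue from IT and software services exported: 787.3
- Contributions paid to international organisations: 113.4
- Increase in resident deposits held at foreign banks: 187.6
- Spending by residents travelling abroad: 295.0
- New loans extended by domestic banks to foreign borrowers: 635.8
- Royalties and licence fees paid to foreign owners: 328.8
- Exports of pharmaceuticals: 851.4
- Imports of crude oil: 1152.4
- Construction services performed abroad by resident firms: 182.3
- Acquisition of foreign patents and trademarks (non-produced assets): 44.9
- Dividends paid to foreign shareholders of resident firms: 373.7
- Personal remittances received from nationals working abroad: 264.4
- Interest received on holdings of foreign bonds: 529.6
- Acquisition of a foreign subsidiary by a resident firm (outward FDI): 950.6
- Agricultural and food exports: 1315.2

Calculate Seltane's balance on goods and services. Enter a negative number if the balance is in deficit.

6719.6

Goods: 851.4 + 1842.8 + 2678.3 - 1152.4 + 1315.2 = 5535.3
Services: -295.0 + 838.5 + 182.3 + 787.3 - 328.8 = 1184.3
Trade balance = 5535.3 + 1184.3 = 6719.6
(Excluded from the trade balance — capital account: sale of embassy land to a foreign government 74.6, acquisition of foreign patents and trademarks (non-produced assets) 44.9; financial account: foreign purchases of domestic corporate bonds 480.3, increase in resident deposits held at foreign banks 187.6, new loans extended by domestic banks to foreign borrowers 635.8, acquisition of a foreign subsidiary by a resident firm (outward FDI) 950.6; secondary income: contributions paid to international organisations 113.4, personal remittances received from nationals working abroad 264.4; primary income: dividends paid to foreign shareholders of resident firms 373.7, interest received on holdings of foreign bonds 529.6.)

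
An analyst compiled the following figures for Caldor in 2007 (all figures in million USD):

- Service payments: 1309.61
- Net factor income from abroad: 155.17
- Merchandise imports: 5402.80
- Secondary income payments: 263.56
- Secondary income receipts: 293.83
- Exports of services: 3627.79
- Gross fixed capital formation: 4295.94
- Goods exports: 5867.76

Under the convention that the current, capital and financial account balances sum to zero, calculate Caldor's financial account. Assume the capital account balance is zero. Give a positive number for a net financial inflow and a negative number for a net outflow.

-2968.58

Goods balance = 5867.76 - 5402.80 = 464.96
Services balance = 3627.79 - 1309.61 = 2318.18
Trade balance (goods + services) = 464.96 + 2318.18 = 2783.14
Net primary income = 155.17
Net secondary income = 293.83 - 263.56 = 30.27
Current account = 2783.14 + 155.17 + 30.27 = 2968.58
Financial account = -(2968.58) = -2968.58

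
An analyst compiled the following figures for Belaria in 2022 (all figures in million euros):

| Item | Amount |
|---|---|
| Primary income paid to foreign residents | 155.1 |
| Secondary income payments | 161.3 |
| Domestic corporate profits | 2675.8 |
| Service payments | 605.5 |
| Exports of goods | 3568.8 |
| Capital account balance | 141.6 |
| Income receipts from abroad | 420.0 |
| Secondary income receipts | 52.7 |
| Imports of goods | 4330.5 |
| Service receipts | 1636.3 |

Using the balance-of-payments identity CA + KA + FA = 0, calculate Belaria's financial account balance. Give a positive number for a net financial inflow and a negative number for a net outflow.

Goods balance = 3568.8 - 4330.5 = -761.7
Services balance = 1636.3 - 605.5 = 1030.8
Trade balance (goods + services) = -761.7 + 1030.8 = 269.1
Net primary income = 420.0 - 155.1 = 264.9
Net secondary income = 52.7 - 161.3 = -108.6
Current account = 269.1 + 264.9 + (-108.6) = 425.4
Financial account = -(425.4 + 141.6) = -567.0

-567.0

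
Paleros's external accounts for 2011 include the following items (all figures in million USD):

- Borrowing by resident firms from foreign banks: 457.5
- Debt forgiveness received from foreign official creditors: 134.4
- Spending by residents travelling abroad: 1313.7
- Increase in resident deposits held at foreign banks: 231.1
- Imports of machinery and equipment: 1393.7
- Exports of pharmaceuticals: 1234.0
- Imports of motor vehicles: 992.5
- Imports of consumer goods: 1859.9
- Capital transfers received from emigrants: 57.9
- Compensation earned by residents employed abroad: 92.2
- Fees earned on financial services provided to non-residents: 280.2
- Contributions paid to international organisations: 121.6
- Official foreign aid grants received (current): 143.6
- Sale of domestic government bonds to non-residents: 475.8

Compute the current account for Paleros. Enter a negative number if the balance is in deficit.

Goods: 1234.0 - 1393.7 - 1859.9 - 992.5 = -3012.1
Services: 280.2 - 1313.7 = -1033.5
Primary income: 92.2
Secondary income: 143.6 - 121.6 = 22.0
Current account = (-3012.1) + (-1033.5) + 92.2 + 22.0 = -3931.4
(Excluded from the current account — financial account: borrowing by resident firms from foreign banks 457.5, increase in resident deposits held at foreign banks 231.1, sale of domestic government bonds to non-residents 475.8; capital account: debt forgiveness received from foreign official creditors 134.4, capital transfers received from emigrants 57.9.)

-3931.4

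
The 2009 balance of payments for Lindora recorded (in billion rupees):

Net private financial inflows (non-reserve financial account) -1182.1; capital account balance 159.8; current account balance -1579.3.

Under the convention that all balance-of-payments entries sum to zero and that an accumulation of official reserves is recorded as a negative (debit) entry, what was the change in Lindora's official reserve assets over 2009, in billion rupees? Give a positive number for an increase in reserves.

-2601.6

Official reserve transactions balance = -((-1579.3) + 159.8 + (-1182.1)) = 2601.6
An accumulation of reserves is recorded as a debit (negative entry), so the change in the stock of reserves is the negative of that balance.
Change in official reserves = -(2601.6) = -2601.6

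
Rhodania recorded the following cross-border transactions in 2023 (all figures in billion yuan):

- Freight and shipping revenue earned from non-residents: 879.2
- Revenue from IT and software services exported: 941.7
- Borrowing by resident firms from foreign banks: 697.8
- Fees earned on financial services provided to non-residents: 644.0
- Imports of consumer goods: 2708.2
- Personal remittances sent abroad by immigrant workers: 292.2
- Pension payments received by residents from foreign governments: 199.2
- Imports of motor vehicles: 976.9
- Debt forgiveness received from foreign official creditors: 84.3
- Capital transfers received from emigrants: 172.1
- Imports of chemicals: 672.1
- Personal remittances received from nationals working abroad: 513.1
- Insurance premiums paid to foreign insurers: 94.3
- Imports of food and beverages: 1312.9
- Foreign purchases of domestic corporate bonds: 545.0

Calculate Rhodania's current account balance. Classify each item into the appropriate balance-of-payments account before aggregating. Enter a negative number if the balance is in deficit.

-2879.4

Goods: -2708.2 - 976.9 - 1312.9 - 672.1 = -5670.1
Services: 941.7 + 644.0 + 879.2 - 94.3 = 2370.6
Secondary income: 199.2 - 292.2 + 513.1 = 420.1
Current account = (-5670.1) + 2370.6 + 420.1 = -2879.4
(Excluded from the current account — financial account: borrowing by resident firms from foreign banks 697.8, foreign purchases of domestic corporate bonds 545.0; capital account: debt forgiveness received from foreign official creditors 84.3, capital transfers received from emigrants 172.1.)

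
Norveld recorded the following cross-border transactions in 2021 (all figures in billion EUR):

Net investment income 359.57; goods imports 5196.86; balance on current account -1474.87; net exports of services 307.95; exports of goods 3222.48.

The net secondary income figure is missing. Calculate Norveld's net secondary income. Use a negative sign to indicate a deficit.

Current account = goods balance + services balance + net primary income + net secondary income
Sum of the known components = -1306.86
Net secondary income = CA - (known components) = -1474.87 - (-1306.86) = -168.01

-168.01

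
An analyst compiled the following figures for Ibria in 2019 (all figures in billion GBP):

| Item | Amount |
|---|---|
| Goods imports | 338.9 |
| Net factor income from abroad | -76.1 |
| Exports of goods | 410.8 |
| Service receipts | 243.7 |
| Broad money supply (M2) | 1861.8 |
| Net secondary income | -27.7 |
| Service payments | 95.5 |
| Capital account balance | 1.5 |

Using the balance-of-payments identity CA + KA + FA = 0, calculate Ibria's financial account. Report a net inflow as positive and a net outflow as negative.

Goods balance = 410.8 - 338.9 = 71.9
Services balance = 243.7 - 95.5 = 148.2
Trade balance (goods + services) = 71.9 + 148.2 = 220.1
Net primary income = -76.1
Net secondary income = -27.7
Current account = 220.1 + (-76.1) + (-27.7) = 116.3
Financial account = -(116.3 + 1.5) = -117.8

-117.8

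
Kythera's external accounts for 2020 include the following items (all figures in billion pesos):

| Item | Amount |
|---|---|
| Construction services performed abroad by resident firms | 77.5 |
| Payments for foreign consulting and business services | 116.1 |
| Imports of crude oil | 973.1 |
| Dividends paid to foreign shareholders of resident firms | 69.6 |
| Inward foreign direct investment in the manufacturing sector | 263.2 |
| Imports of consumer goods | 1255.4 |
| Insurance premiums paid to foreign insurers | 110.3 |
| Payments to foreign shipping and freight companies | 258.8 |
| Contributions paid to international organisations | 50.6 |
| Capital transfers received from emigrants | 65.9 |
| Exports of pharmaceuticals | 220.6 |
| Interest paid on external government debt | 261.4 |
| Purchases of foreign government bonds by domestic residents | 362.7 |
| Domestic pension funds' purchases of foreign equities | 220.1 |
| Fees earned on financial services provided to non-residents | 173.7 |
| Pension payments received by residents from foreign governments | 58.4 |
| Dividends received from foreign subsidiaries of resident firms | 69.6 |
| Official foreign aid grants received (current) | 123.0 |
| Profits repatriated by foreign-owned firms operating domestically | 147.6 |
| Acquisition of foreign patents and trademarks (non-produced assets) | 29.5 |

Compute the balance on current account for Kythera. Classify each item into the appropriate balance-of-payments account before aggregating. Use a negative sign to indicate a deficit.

Goods: 220.6 - 973.1 - 1255.4 = -2007.9
Services: -258.8 - 116.1 - 110.3 + 77.5 + 173.7 = -234.0
Primary income: -147.6 + 69.6 - 261.4 - 69.6 = -409.0
Secondary income: 123.0 - 50.6 + 58.4 = 130.8
Current account = (-2007.9) + (-234.0) + (-409.0) + 130.8 = -2520.1
(Excluded from the current account — financial account: inward foreign direct investment in the manufacturing sector 263.2, purchases of foreign government bonds by domestic residents 362.7, domestic pension funds' purchases of foreign equities 220.1; capital account: capital transfers received from emigrants 65.9, acquisition of foreign patents and trademarks (non-produced assets) 29.5.)

-2520.1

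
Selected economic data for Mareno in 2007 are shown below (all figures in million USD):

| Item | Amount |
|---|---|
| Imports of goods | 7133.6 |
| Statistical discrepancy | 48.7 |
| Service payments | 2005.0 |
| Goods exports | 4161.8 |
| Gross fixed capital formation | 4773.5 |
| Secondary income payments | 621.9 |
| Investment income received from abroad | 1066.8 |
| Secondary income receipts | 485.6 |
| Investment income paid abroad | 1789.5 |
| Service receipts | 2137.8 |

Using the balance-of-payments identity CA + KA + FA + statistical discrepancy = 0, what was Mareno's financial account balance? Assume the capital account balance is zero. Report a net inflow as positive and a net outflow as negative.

3649.3

Goods balance = 4161.8 - 7133.6 = -2971.8
Services balance = 2137.8 - 2005.0 = 132.8
Trade balance (goods + services) = -2971.8 + 132.8 = -2839.0
Net primary income = 1066.8 - 1789.5 = -722.7
Net secondary income = 485.6 - 621.9 = -136.3
Current account = -2839.0 + (-722.7) + (-136.3) = -3698.0
Financial account = -(-3698.0 + 48.7) = 3649.3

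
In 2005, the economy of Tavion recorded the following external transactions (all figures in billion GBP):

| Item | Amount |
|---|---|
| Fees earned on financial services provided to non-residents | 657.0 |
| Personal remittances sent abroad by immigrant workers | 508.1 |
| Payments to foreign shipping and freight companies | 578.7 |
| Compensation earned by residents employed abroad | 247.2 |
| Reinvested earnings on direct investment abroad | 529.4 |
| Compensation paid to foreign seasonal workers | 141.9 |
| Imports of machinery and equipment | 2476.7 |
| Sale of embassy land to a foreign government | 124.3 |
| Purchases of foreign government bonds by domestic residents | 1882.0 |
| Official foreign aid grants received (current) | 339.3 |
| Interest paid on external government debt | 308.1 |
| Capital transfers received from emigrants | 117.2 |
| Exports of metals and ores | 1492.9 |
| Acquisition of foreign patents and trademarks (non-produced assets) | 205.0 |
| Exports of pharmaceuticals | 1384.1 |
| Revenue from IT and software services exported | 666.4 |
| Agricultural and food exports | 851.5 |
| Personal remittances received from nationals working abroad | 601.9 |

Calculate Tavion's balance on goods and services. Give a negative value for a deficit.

1996.5

Goods: 851.5 - 2476.7 + 1384.1 + 1492.9 = 1251.8
Services: -578.7 + 657.0 + 666.4 = 744.7
Trade balance = 1251.8 + 744.7 = 1996.5
(Excluded from the trade balance — secondary income: personal remittances sent abroad by immigrant workers 508.1, official foreign aid grants received (current) 339.3, personal remittances received from nationals working abroad 601.9; primary income: compensation earned by residents employed abroad 247.2, reinvested earnings on direct investment abroad 529.4, compensation paid to foreign seasonal workers 141.9, interest paid on external government debt 308.1; capital account: sale of embassy land to a foreign government 124.3, capital transfers received from emigrants 117.2, acquisition of foreign patents and trademarks (non-produced assets) 205.0; financial account: purchases of foreign government bonds by domestic residents 1882.0.)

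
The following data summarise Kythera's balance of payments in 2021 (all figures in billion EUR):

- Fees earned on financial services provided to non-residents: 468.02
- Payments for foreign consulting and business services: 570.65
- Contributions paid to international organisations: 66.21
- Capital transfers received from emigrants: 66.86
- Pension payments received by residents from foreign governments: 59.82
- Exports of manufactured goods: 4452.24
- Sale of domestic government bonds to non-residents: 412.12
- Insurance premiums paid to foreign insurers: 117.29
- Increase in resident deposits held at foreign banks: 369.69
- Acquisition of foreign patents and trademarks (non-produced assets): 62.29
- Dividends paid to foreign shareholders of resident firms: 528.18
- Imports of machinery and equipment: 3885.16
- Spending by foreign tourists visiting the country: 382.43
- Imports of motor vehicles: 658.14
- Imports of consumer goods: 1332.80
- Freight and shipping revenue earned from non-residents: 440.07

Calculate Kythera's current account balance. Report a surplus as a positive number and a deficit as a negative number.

-1355.85

Goods: -1332.80 + 4452.24 - 658.14 - 3885.16 = -1423.86
Services: 382.43 + 440.07 - 117.29 + 468.02 - 570.65 = 602.58
Primary income: -528.18
Secondary income: -66.21 + 59.82 = -6.39
Current account = (-1423.86) + 602.58 + (-528.18) + (-6.39) = -1355.85
(Excluded from the current account — capital account: capital transfers received from emigrants 66.86, acquisition of foreign patents and trademarks (non-produced assets) 62.29; financial account: sale of domestic government bonds to non-residents 412.12, increase in resident deposits held at foreign banks 369.69.)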